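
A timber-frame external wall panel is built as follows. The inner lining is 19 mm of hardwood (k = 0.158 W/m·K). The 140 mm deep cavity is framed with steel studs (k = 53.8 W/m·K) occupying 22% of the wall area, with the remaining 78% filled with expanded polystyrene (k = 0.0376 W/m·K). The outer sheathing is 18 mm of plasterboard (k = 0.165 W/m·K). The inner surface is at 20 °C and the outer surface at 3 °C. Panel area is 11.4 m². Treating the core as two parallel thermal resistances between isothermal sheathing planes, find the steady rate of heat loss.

Sheathing layers in series; stud and cavity paths in parallel between them.
R_inner = 0.019/(0.158×11.4) = 0.01055 K/W
R_stud  = 0.14/(53.8×0.22×11.4) = 0.001038 K/W
R_cav   = 0.14/(0.0376×0.78×11.4) = 0.4187 K/W
1/R_core = 1/R_stud + 1/R_cav → R_core = 0.001035 K/W
R_outer = 0.018/(0.165×11.4) = 0.009569 K/W
R_total = 0.02115 K/W
Q = ΔT/R_total = 17/0.02115

Q ≈ 804 W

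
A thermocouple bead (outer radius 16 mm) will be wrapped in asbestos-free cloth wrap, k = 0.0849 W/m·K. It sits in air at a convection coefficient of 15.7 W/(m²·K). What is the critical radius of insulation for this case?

r_cr ≈ 10.8 mm

For a sphere r_cr = 2k/h = 2×0.0849/15.7
r_cr = 10.8 mm; since the bare radius (16 mm) is above r_cr, any added insulation will reduce heat loss.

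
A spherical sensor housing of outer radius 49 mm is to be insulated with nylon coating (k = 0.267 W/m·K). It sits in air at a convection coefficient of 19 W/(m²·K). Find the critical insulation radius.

r_cr ≈ 28.1 mm

For a sphere r_cr = 2k/h = 2×0.267/19
r_cr = 28.1 mm; since the bare radius (49 mm) is above r_cr, any added insulation will reduce heat loss.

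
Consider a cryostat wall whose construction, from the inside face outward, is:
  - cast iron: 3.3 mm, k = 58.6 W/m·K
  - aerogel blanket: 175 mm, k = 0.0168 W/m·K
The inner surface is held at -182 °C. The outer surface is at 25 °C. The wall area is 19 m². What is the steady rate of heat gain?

Using the resistance-network approach (series):
R_cast iron = L/(kA) = 0.0033/(58.6×19) = 2.964×10^-6 K/W
R_aerogel blanket = L/(kA) = 0.175/(0.0168×19) = 0.5482 K/W
R_total = 0.5482 K/W
Q = ΔT / R_total = 207 / 0.5482

Q ≈ 378 W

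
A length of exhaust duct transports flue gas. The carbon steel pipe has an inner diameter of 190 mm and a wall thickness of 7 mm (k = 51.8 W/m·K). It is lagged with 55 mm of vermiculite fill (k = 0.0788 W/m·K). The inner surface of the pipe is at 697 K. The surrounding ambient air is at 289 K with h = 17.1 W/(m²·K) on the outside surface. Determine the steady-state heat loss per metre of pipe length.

Per-layer cylindrical resistances, series-summed:
R_carbon steel pipe wall = ln(102/95)/(2π×51.8×1) = 2.184×10^-4 K/W
R_vermiculite fill = ln(157/102)/(2π×0.0788×1) = 0.8711 K/W
R_outer film = 1/(h_o·2πr_oL) = 1/(17.1×2π×0.157×1) = 0.05928 K/W
R_total = 0.9306 K/W
Q = ΔT/R_total = 408/0.9306

q′ ≈ 438 W/m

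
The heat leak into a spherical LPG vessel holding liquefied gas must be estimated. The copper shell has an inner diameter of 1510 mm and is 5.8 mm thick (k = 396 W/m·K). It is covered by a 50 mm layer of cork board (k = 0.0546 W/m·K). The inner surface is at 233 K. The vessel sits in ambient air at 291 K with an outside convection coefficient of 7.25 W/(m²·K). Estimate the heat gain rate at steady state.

Spherical conduction: R = (1/r_in − 1/r_out)/(4πk) per layer; series-sum.
R_copper shell = (1/0.755 − 1/0.7608)/(4π×396) = 2.029×10^-6 K/W
R_cork board = (1/0.7608 − 1/0.8108)/(4π×0.0546) = 0.1181 K/W
R_outer film = 1/(h·4πr_o²) = 1/(7.25×4π×0.8108²) = 0.0167 K/W
R_total = 0.1348 K/W
Q = ΔT/R_total = 58/0.1348

Q ≈ 430 W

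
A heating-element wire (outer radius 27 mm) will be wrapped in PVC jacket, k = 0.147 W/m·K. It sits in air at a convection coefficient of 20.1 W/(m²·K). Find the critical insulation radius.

For a cylinder r_cr = k/h = 0.147/20.1
r_cr = 7.31 mm; since the bare radius (27 mm) is above r_cr, any added insulation will reduce heat loss.

r_cr ≈ 7.31 mm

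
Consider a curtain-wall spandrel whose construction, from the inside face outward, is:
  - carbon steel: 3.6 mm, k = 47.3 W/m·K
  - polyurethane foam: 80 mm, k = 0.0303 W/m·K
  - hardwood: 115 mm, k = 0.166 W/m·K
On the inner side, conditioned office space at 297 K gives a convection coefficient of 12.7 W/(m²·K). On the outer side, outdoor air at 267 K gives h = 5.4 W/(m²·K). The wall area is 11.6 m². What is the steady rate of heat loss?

Q ≈ 96.7 W

Model the wall as resistances in series:
R_inner film = 1/(h_i·A) = 1/(12.7×11.6) = 0.006788 K/W
R_carbon steel = L/(kA) = 0.0036/(47.3×11.6) = 6.561×10^-6 K/W
R_polyurethane foam = L/(kA) = 0.08/(0.0303×11.6) = 0.2276 K/W
R_hardwood = L/(kA) = 0.115/(0.166×11.6) = 0.05972 K/W
R_outer film = 1/(h_o·A) = 1/(5.4×11.6) = 0.01596 K/W
R_total = 0.3101 K/W
Q = ΔT / R_total = 30 / 0.3101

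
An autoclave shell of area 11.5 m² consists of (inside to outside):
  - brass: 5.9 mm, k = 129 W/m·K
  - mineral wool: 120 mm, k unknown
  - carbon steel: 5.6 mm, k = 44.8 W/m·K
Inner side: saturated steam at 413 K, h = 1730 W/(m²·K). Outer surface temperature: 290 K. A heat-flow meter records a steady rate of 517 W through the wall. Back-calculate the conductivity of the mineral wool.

Series thermal resistances:
R_inner film = 1/(h_i·A) = 1/(1730×11.5) = 5.026×10^-5 K/W
R_brass = L/(kA) = 0.0059/(129×11.5) = 3.977×10^-6 K/W
R_carbon steel = L/(kA) = 0.0056/(44.8×11.5) = 1.087×10^-5 K/W
Sum of known resistances R_other = 6.511×10^-5 K/W
Total R = ΔT/Q = 123/517 = 0.2379 K/W
R_mineral wool = R_total − R_other = 0.2378 K/W
k = L/(R·A) = 0.12/(0.2378×11.5)

k ≈ 0.0439 W/(m·K)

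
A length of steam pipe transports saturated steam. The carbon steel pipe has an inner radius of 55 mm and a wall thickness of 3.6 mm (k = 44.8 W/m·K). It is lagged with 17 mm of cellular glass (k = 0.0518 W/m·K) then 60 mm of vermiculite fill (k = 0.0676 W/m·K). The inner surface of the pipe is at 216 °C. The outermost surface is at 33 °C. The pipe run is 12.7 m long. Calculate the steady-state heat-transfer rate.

Radial resistances (cylindrical: R_cond = ln(r_o/r_i)/(2πkL), R_conv = 1/(h·2πrL)):
R_carbon steel pipe wall = ln(58.6/55)/(2π×44.8×12.7) = 1.774×10^-5 K/W
R_cellular glass = ln(75.6/58.6)/(2π×0.0518×12.7) = 0.06162 K/W
R_vermiculite fill = ln(135.6/75.6)/(2π×0.0676×12.7) = 0.1083 K/W
R_total = 0.17 K/W
Q = ΔT/R_total = 183/0.17

Q ≈ 1080 W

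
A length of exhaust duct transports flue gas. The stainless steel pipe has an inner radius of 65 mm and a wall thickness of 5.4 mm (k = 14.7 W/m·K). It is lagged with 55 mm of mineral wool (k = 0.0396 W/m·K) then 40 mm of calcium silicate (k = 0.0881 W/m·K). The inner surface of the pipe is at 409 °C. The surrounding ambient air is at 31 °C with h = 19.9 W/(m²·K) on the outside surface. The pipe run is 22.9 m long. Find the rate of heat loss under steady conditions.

Q ≈ 3020 W

Radial resistances (cylindrical: R_cond = ln(r_o/r_i)/(2πkL), R_conv = 1/(h·2πrL)):
R_stainless steel pipe wall = ln(70.4/65)/(2π×14.7×22.9) = 3.773×10^-5 K/W
R_mineral wool = ln(125.4/70.4)/(2π×0.0396×22.9) = 0.1013 K/W
R_calcium silicate = ln(165.4/125.4)/(2π×0.0881×22.9) = 0.02184 K/W
R_outer film = 1/(h_o·2πr_oL) = 1/(19.9×2π×0.1654×22.9) = 0.002112 K/W
R_total = 0.1253 K/W
Q = ΔT/R_total = 378/0.1253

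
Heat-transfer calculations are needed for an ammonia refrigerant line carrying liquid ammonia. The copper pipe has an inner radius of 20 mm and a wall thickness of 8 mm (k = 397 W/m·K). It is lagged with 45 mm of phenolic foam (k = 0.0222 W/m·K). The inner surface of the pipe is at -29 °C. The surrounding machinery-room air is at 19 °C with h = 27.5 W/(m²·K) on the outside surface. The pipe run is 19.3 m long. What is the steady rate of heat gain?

Q ≈ 133 W

Cylindrical conduction, so R = ln(r₂/r₁)/(2πkL) per layer, in series:
R_copper pipe wall = ln(28/20)/(2π×397×19.3) = 6.989×10^-6 K/W
R_phenolic foam = ln(73/28)/(2π×0.0222×19.3) = 0.356 K/W
R_outer film = 1/(h_o·2πr_oL) = 1/(27.5×2π×0.073×19.3) = 0.004108 K/W
R_total = 0.3601 K/W
Q = ΔT/R_total = 48/0.3601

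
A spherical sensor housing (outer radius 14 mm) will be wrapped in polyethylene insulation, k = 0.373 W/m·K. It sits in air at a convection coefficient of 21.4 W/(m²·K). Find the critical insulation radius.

For a sphere r_cr = 2k/h = 2×0.373/21.4
r_cr = 34.9 mm; since the bare radius (14 mm) is below r_cr, adding a thin layer of insulation will *increase* heat loss.

r_cr ≈ 34.9 mm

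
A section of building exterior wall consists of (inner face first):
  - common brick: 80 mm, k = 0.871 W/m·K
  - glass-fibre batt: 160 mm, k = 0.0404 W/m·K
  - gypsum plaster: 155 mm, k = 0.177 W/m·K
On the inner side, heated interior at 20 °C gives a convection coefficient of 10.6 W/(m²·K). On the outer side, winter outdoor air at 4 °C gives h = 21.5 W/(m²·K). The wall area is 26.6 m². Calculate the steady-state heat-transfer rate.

Q ≈ 84 W

Using the resistance-network approach (series):
R_inner film = 1/(h_i·A) = 1/(10.6×26.6) = 0.003547 K/W
R_common brick = L/(kA) = 0.08/(0.871×26.6) = 0.003453 K/W
R_glass-fibre batt = L/(kA) = 0.16/(0.0404×26.6) = 0.1489 K/W
R_gypsum plaster = L/(kA) = 0.155/(0.177×26.6) = 0.03292 K/W
R_outer film = 1/(h_o·A) = 1/(21.5×26.6) = 0.001749 K/W
R_total = 0.1906 K/W
Q = ΔT / R_total = 16 / 0.1906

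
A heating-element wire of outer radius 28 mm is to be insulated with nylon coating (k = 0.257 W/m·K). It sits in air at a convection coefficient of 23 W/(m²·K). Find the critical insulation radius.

r_cr ≈ 11.2 mm

For a cylinder r_cr = k/h = 0.257/23
r_cr = 11.2 mm; since the bare radius (28 mm) is above r_cr, any added insulation will reduce heat loss.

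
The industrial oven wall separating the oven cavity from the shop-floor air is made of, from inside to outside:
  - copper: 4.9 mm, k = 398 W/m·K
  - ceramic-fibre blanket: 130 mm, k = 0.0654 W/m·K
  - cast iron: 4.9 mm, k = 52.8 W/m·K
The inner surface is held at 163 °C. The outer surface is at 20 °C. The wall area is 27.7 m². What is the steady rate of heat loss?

Q ≈ 1990 W

Series thermal resistances:
R_copper = L/(kA) = 0.0049/(398×27.7) = 4.445×10^-7 K/W
R_ceramic-fibre blanket = L/(kA) = 0.13/(0.0654×27.7) = 0.07176 K/W
R_cast iron = L/(kA) = 0.0049/(52.8×27.7) = 3.35×10^-6 K/W
R_total = 0.07176 K/W
Q = ΔT / R_total = 143 / 0.07176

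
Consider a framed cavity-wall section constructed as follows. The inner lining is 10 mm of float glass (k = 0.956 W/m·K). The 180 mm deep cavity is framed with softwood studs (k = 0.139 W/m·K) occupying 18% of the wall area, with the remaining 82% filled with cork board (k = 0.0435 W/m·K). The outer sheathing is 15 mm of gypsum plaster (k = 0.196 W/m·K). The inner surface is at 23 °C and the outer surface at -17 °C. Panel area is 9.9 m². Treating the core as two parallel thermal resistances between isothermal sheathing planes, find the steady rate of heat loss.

Sheathing layers in series; stud and cavity paths in parallel between them.
R_inner = 0.01/(0.956×9.9) = 0.001057 K/W
R_stud  = 0.18/(0.139×0.18×9.9) = 0.7267 K/W
R_cav   = 0.18/(0.0435×0.82×9.9) = 0.5097 K/W
1/R_core = 1/R_stud + 1/R_cav → R_core = 0.2996 K/W
R_outer = 0.015/(0.196×9.9) = 0.00773 K/W
R_total = 0.3084 K/W
Q = ΔT/R_total = 40/0.3084

Q ≈ 130 W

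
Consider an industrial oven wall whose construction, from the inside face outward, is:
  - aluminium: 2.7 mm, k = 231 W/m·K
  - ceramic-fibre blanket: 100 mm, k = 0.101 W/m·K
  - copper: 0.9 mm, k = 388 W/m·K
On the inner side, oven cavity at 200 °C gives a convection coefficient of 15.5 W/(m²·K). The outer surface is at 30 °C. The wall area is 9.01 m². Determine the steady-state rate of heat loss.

Q ≈ 1450 W

Series thermal resistances:
R_inner film = 1/(h_i·A) = 1/(15.5×9.01) = 0.007161 K/W
R_aluminium = L/(kA) = 0.0027/(231×9.01) = 1.297×10^-6 K/W
R_ceramic-fibre blanket = L/(kA) = 0.1/(0.101×9.01) = 0.1099 K/W
R_copper = L/(kA) = 0.0009/(388×9.01) = 2.574×10^-7 K/W
R_total = 0.1171 K/W
Q = ΔT / R_total = 170 / 0.1171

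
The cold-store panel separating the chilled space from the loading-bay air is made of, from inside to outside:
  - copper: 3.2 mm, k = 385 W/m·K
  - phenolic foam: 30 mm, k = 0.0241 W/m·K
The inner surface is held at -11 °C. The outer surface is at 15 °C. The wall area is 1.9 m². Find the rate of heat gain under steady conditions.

Using the resistance-network approach (series):
R_copper = L/(kA) = 0.0032/(385×1.9) = 4.375×10^-6 K/W
R_phenolic foam = L/(kA) = 0.03/(0.0241×1.9) = 0.6552 K/W
R_total = 0.6552 K/W
Q = ΔT / R_total = 26 / 0.6552

Q ≈ 39.7 W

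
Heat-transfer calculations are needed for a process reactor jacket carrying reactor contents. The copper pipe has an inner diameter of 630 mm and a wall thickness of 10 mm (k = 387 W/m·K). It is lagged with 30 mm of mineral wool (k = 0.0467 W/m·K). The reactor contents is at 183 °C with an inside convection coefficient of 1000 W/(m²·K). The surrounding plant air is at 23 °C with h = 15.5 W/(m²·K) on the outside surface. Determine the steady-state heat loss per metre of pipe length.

Radial resistances (cylindrical: R_cond = ln(r_o/r_i)/(2πkL), R_conv = 1/(h·2πrL)):
R_inner film = 1/(h_i·2πr₁L) = 1/(1000×2π×0.315×1) = 5.053×10^-4 K/W
R_copper pipe wall = ln(325/315)/(2π×387×1) = 1.285×10^-5 K/W
R_mineral wool = ln(355/325)/(2π×0.0467×1) = 0.3009 K/W
R_outer film = 1/(h_o·2πr_oL) = 1/(15.5×2π×0.355×1) = 0.02892 K/W
R_total = 0.3303 K/W
Q = ΔT/R_total = 160/0.3303

q′ ≈ 484 W/m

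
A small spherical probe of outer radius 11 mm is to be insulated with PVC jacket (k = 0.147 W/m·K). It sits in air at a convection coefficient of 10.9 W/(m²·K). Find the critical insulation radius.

For a sphere r_cr = 2k/h = 2×0.147/10.9
r_cr = 27 mm; since the bare radius (11 mm) is below r_cr, adding a thin layer of insulation will *increase* heat loss.

r_cr ≈ 27 mm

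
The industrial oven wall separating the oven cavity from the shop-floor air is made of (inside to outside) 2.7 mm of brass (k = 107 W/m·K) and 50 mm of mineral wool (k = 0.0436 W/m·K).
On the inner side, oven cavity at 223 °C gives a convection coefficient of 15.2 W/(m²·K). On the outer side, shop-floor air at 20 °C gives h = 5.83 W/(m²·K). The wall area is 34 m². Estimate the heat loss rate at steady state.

Using the resistance-network approach (series):
R_inner film = 1/(h_i·A) = 1/(15.2×34) = 0.001935 K/W
R_brass = L/(kA) = 0.0027/(107×34) = 7.422×10^-7 K/W
R_mineral wool = L/(kA) = 0.05/(0.0436×34) = 0.03373 K/W
R_outer film = 1/(h_o·A) = 1/(5.83×34) = 0.005045 K/W
R_total = 0.04071 K/W
Q = ΔT / R_total = 203 / 0.04071

Q ≈ 4990 W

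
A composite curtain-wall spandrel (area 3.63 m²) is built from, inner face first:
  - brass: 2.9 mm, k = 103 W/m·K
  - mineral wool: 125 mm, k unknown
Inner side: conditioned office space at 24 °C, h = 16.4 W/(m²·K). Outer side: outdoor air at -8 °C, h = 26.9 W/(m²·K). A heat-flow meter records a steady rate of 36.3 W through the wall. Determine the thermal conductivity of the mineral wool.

Treating each layer as a thermal resistance in series:
R_inner film = 1/(h_i·A) = 1/(16.4×3.63) = 0.0168 K/W
R_brass = L/(kA) = 0.0029/(103×3.63) = 7.756×10^-6 K/W
R_outer film = 1/(h_o·A) = 1/(26.9×3.63) = 0.01024 K/W
Sum of known resistances R_other = 0.02705 K/W
Total R = ΔT/Q = 32/36.3 = 0.8815 K/W
R_mineral wool = R_total − R_other = 0.8545 K/W
k = L/(R·A) = 0.125/(0.8545×3.63)

k ≈ 0.0403 W/(m·K)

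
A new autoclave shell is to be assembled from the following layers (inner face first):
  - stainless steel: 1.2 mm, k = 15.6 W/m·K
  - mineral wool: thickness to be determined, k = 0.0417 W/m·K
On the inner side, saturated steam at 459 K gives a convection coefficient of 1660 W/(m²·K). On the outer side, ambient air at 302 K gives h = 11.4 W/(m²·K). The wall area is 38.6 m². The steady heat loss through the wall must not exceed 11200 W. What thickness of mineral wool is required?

L ≈ 18.9 mm

Using the resistance-network approach (series):
R_inner film = 1/(h_i·A) = 1/(1660×38.6) = 1.561×10^-5 K/W
R_stainless steel = L/(kA) = 0.0012/(15.6×38.6) = 1.993×10^-6 K/W
R_outer film = 1/(h_o·A) = 1/(11.4×38.6) = 0.002273 K/W
Sum of the known resistances R_other = 0.00229 K/W
Required total resistance R_tot = ΔT/Q_allow = 157/11200 = 0.01402 K/W
R_mineral wool = R_tot − R_other = 0.01173 K/W
L = R·k·A = 0.01173×0.0417×38.6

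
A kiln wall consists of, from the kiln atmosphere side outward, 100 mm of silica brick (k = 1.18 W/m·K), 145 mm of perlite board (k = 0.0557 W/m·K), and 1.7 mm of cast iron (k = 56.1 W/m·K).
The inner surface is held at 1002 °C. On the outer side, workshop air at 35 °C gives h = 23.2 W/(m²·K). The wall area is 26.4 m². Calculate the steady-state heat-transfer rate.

Thermal resistances in series:
R_silica brick = L/(kA) = 0.1/(1.18×26.4) = 0.00321 K/W
R_perlite board = L/(kA) = 0.145/(0.0557×26.4) = 0.09861 K/W
R_cast iron = L/(kA) = 0.0017/(56.1×26.4) = 1.148×10^-6 K/W
R_outer film = 1/(h_o·A) = 1/(23.2×26.4) = 0.001633 K/W
R_total = 0.1035 K/W
Q = ΔT / R_total = 967 / 0.1035

Q ≈ 9350 W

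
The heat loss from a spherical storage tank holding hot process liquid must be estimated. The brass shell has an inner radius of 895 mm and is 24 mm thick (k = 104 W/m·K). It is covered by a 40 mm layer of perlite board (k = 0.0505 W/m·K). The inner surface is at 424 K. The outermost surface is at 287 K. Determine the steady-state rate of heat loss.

Radial (spherical) resistances in series:
R_brass shell = (1/0.895 − 1/0.919)/(4π×104) = 2.233×10^-5 K/W
R_perlite board = (1/0.919 − 1/0.959)/(4π×0.0505) = 0.07152 K/W
R_total = 0.07154 K/W
Q = ΔT/R_total = 137/0.07154

Q ≈ 1910 W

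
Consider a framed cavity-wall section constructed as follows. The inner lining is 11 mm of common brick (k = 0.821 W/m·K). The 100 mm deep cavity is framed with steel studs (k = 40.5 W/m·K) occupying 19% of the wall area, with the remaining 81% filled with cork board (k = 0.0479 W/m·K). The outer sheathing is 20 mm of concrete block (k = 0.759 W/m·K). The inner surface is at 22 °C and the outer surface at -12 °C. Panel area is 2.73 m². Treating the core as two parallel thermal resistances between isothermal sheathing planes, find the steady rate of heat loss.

Sheathing layers in series; stud and cavity paths in parallel between them.
R_inner = 0.011/(0.821×2.73) = 0.004908 K/W
R_stud  = 0.1/(40.5×0.19×2.73) = 0.00476 K/W
R_cav   = 0.1/(0.0479×0.81×2.73) = 0.9441 K/W
1/R_core = 1/R_stud + 1/R_cav → R_core = 0.004736 K/W
R_outer = 0.02/(0.759×2.73) = 0.009652 K/W
R_total = 0.0193 K/W
Q = ΔT/R_total = 34/0.0193

Q ≈ 1760 W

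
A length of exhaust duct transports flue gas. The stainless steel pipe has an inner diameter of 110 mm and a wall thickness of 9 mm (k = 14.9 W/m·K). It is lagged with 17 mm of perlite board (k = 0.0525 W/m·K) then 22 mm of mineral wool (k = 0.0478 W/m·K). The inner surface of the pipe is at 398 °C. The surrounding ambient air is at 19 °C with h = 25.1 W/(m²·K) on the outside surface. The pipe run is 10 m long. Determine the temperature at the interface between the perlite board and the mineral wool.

Cylindrical conduction, so R = ln(r₂/r₁)/(2πkL) per layer, in series:
R_stainless steel pipe wall = ln(64/55)/(2π×14.9×10) = 1.619×10^-4 K/W
R_perlite board = ln(81/64)/(2π×0.0525×10) = 0.07141 K/W
R_mineral wool = ln(103/81)/(2π×0.0478×10) = 0.08 K/W
R_outer film = 1/(h_o·2πr_oL) = 1/(25.1×2π×0.103×10) = 0.006156 K/W
R_total = 0.1577 K/W
Q = ΔT/R_total = 379/0.1577
Q = 2400 W
T_interface = T_inner − Q·ΣR(inner→interface) = 398 − 2400×0.07157

T ≈ 226 °C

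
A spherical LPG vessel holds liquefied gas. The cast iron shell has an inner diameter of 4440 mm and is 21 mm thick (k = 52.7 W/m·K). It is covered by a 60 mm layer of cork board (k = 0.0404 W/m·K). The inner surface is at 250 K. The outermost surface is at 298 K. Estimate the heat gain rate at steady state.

For a spherical shell R = (1/r₁ − 1/r₂)/(4πk); film R = 1/(h·4πr²). In series:
R_cast iron shell = (1/2.22 − 1/2.241)/(4π×52.7) = 6.374×10^-6 K/W
R_cork board = (1/2.241 − 1/2.301)/(4π×0.0404) = 0.02292 K/W
R_total = 0.02293 K/W
Q = ΔT/R_total = 48/0.02293

Q ≈ 2090 W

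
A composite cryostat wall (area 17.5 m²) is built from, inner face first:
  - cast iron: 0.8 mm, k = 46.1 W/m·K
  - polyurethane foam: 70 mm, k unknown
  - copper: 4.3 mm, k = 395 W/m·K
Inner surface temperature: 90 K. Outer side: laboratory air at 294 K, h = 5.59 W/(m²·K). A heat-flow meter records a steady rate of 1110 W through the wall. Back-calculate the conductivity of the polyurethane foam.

Using the resistance-network approach (series):
R_cast iron = L/(kA) = 0.0008/(46.1×17.5) = 9.916×10^-7 K/W
R_copper = L/(kA) = 0.0043/(395×17.5) = 6.221×10^-7 K/W
R_outer film = 1/(h_o·A) = 1/(5.59×17.5) = 0.01022 K/W
Sum of known resistances R_other = 0.01022 K/W
Total R = ΔT/Q = 204/1110 = 0.1838 K/W
R_polyurethane foam = R_total − R_other = 0.1736 K/W
k = L/(R·A) = 0.07/(0.1736×17.5)

k ≈ 0.023 W/(m·K)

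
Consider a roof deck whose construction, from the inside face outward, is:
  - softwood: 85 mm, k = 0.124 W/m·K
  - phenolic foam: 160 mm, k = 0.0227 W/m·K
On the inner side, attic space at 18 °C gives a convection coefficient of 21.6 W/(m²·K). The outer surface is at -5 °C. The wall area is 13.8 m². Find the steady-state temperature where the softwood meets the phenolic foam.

T ≈ 15.8 °C

Series thermal resistances:
R_inner film = 1/(h_i·A) = 1/(21.6×13.8) = 0.003355 K/W
R_softwood = L/(kA) = 0.085/(0.124×13.8) = 0.04967 K/W
R_phenolic foam = L/(kA) = 0.16/(0.0227×13.8) = 0.5108 K/W
R_total = 0.5638 K/W;  Q = ΔT/R_total = 23/0.5638 = 40.8 W
T_interface = T_inner − Q·ΣR(inner→interface) = 18 − 40.8×0.05303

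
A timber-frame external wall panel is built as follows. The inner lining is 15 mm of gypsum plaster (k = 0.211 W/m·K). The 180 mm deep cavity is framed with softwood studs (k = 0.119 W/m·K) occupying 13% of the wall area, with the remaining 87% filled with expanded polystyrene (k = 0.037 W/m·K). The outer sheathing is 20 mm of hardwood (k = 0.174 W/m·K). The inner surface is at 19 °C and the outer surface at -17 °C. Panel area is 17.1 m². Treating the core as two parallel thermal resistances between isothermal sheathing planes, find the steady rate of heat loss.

Q ≈ 155 W

Sheathing layers in series; stud and cavity paths in parallel between them.
R_inner = 0.015/(0.211×17.1) = 0.004157 K/W
R_stud  = 0.18/(0.119×0.13×17.1) = 0.6804 K/W
R_cav   = 0.18/(0.037×0.87×17.1) = 0.327 K/W
1/R_core = 1/R_stud + 1/R_cav → R_core = 0.2209 K/W
R_outer = 0.02/(0.174×17.1) = 0.006722 K/W
R_total = 0.2317 K/W
Q = ΔT/R_total = 36/0.2317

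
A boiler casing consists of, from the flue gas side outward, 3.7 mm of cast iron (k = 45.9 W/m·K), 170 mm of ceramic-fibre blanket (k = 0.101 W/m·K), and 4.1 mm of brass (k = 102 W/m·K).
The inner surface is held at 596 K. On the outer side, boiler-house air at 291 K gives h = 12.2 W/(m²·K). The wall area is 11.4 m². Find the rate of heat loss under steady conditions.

Q ≈ 1970 W

Using the resistance-network approach (series):
R_cast iron = L/(kA) = 0.0037/(45.9×11.4) = 7.071×10^-6 K/W
R_ceramic-fibre blanket = L/(kA) = 0.17/(0.101×11.4) = 0.1476 K/W
R_brass = L/(kA) = 0.0041/(102×11.4) = 3.526×10^-6 K/W
R_outer film = 1/(h_o·A) = 1/(12.2×11.4) = 0.00719 K/W
R_total = 0.1548 K/W
Q = ΔT / R_total = 305 / 0.1548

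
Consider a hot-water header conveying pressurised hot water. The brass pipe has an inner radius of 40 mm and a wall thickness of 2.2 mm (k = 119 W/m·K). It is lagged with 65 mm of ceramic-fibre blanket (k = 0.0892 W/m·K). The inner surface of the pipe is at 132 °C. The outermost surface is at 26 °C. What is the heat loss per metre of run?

q′ ≈ 63.7 W/m

Cylindrical conduction, so R = ln(r₂/r₁)/(2πkL) per layer, in series:
R_brass pipe wall = ln(42.2/40)/(2π×119×1) = 7.161×10^-5 K/W
R_ceramic-fibre blanket = ln(107.2/42.2)/(2π×0.0892×1) = 1.663 K/W
R_total = 1.663 K/W
Q = ΔT/R_total = 106/1.663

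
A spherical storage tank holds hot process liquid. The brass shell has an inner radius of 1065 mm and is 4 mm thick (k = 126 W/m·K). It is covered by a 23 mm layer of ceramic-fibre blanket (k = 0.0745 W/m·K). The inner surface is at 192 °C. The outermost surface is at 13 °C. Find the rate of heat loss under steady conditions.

Q ≈ 8500 W

Radial (spherical) resistances in series:
R_brass shell = (1/1.065 − 1/1.069)/(4π×126) = 2.219×10^-6 K/W
R_ceramic-fibre blanket = (1/1.069 − 1/1.092)/(4π×0.0745) = 0.02105 K/W
R_total = 0.02105 K/W
Q = ΔT/R_total = 179/0.02105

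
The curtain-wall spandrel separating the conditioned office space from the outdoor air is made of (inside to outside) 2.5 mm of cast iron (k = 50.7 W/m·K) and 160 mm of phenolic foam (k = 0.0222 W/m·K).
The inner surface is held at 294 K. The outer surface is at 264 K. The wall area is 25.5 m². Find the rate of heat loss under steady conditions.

Model the wall as resistances in series:
R_cast iron = L/(kA) = 0.0025/(50.7×25.5) = 1.934×10^-6 K/W
R_phenolic foam = L/(kA) = 0.16/(0.0222×25.5) = 0.2826 K/W
R_total = 0.2826 K/W
Q = ΔT / R_total = 30 / 0.2826

Q ≈ 106 W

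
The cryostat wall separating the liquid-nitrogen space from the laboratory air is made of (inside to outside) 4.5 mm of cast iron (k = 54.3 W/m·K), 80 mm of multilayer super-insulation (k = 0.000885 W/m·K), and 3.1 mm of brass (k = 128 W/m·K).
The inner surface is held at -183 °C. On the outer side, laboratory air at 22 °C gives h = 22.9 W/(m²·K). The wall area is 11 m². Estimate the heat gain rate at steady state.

Using the resistance-network approach (series):
R_cast iron = L/(kA) = 0.0045/(54.3×11) = 7.534×10^-6 K/W
R_multilayer super-insulation = L/(kA) = 0.08/(0.000885×11) = 8.218 K/W
R_brass = L/(kA) = 0.0031/(128×11) = 2.202×10^-6 K/W
R_outer film = 1/(h_o·A) = 1/(22.9×11) = 0.00397 K/W
R_total = 8.222 K/W
Q = ΔT / R_total = 205 / 8.222

Q ≈ 24.9 W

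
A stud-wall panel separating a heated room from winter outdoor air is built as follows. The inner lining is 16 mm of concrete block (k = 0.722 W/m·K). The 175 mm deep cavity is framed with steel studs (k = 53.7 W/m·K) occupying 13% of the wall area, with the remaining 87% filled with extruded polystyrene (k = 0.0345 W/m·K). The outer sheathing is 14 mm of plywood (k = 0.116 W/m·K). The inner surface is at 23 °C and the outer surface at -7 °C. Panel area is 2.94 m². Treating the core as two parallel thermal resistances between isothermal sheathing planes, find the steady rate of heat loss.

Q ≈ 526 W

Sheathing layers in series; stud and cavity paths in parallel between them.
R_inner = 0.016/(0.722×2.94) = 0.007538 K/W
R_stud  = 0.175/(53.7×0.13×2.94) = 0.008527 K/W
R_cav   = 0.175/(0.0345×0.87×2.94) = 1.983 K/W
1/R_core = 1/R_stud + 1/R_cav → R_core = 0.00849 K/W
R_outer = 0.014/(0.116×2.94) = 0.04105 K/W
R_total = 0.05708 K/W
Q = ΔT/R_total = 30/0.05708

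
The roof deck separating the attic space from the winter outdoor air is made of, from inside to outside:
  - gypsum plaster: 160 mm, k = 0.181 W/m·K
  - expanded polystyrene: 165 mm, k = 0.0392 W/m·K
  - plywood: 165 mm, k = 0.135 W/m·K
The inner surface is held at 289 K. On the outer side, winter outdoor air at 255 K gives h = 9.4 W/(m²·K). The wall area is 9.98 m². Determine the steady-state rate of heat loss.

Q ≈ 52.8 W

Using the resistance-network approach (series):
R_gypsum plaster = L/(kA) = 0.16/(0.181×9.98) = 0.08857 K/W
R_expanded polystyrene = L/(kA) = 0.165/(0.0392×9.98) = 0.4218 K/W
R_plywood = L/(kA) = 0.165/(0.135×9.98) = 0.1225 K/W
R_outer film = 1/(h_o·A) = 1/(9.4×9.98) = 0.01066 K/W
R_total = 0.6435 K/W
Q = ΔT / R_total = 34 / 0.6435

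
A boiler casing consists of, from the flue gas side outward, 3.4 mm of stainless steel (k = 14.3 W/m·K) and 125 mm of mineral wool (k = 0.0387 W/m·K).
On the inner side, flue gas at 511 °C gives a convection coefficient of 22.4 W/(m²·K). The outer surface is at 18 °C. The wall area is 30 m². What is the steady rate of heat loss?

Q ≈ 4520 W

Model the wall as resistances in series:
R_inner film = 1/(h_i·A) = 1/(22.4×30) = 0.001488 K/W
R_stainless steel = L/(kA) = 0.0034/(14.3×30) = 7.925×10^-6 K/W
R_mineral wool = L/(kA) = 0.125/(0.0387×30) = 0.1077 K/W
R_total = 0.1092 K/W
Q = ΔT / R_total = 493 / 0.1092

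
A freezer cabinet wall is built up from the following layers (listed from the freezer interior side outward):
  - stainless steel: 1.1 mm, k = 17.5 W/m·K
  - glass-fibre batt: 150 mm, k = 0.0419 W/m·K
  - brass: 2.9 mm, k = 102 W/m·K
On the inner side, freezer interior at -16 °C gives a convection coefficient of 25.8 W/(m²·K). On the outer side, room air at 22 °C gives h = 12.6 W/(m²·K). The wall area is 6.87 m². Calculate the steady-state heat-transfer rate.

Q ≈ 70.6 W

Using the resistance-network approach (series):
R_inner film = 1/(h_i·A) = 1/(25.8×6.87) = 0.005642 K/W
R_stainless steel = L/(kA) = 0.0011/(17.5×6.87) = 9.15×10^-6 K/W
R_glass-fibre batt = L/(kA) = 0.15/(0.0419×6.87) = 0.5211 K/W
R_brass = L/(kA) = 0.0029/(102×6.87) = 4.138×10^-6 K/W
R_outer film = 1/(h_o·A) = 1/(12.6×6.87) = 0.01155 K/W
R_total = 0.5383 K/W
Q = ΔT / R_total = 38 / 0.5383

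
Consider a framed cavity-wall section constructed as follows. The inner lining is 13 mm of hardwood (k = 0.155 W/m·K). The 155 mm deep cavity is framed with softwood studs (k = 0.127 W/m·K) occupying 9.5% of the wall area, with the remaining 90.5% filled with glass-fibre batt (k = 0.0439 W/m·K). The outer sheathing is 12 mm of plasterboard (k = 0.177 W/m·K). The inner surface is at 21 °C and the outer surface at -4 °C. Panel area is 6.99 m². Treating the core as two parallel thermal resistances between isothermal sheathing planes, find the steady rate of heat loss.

Q ≈ 55.6 W

Sheathing layers in series; stud and cavity paths in parallel between them.
R_inner = 0.013/(0.155×6.99) = 0.012 K/W
R_stud  = 0.155/(0.127×0.095×6.99) = 1.838 K/W
R_cav   = 0.155/(0.0439×0.905×6.99) = 0.5581 K/W
1/R_core = 1/R_stud + 1/R_cav → R_core = 0.4281 K/W
R_outer = 0.012/(0.177×6.99) = 0.009699 K/W
R_total = 0.4498 K/W
Q = ΔT/R_total = 25/0.4498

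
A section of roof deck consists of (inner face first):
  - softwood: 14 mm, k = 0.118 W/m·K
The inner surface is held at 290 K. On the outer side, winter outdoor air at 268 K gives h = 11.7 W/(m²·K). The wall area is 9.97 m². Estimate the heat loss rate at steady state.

Series thermal resistances:
R_softwood = L/(kA) = 0.014/(0.118×9.97) = 0.0119 K/W
R_outer film = 1/(h_o·A) = 1/(11.7×9.97) = 0.008573 K/W
R_total = 0.02047 K/W
Q = ΔT / R_total = 22 / 0.02047

Q ≈ 1070 W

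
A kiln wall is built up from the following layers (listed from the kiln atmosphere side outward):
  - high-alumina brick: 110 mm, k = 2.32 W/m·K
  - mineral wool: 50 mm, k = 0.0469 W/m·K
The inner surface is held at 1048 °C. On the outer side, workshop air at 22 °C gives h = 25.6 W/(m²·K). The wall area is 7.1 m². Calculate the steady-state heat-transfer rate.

Thermal resistances in series:
R_high-alumina brick = L/(kA) = 0.11/(2.32×7.1) = 0.006678 K/W
R_mineral wool = L/(kA) = 0.05/(0.0469×7.1) = 0.1502 K/W
R_outer film = 1/(h_o·A) = 1/(25.6×7.1) = 0.005502 K/W
R_total = 0.1623 K/W
Q = ΔT / R_total = 1026 / 0.1623

Q ≈ 6320 W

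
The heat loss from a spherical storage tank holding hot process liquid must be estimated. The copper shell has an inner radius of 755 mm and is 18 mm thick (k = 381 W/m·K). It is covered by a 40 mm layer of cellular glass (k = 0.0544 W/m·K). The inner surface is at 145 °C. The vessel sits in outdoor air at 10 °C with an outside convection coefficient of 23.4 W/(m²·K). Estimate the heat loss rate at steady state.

Q ≈ 1370 W

For a spherical shell R = (1/r₁ − 1/r₂)/(4πk); film R = 1/(h·4πr²). In series:
R_copper shell = (1/0.755 − 1/0.773)/(4π×381) = 6.442×10^-6 K/W
R_cellular glass = (1/0.773 − 1/0.813)/(4π×0.0544) = 0.09311 K/W
R_outer film = 1/(h·4πr_o²) = 1/(23.4×4π×0.813²) = 0.005145 K/W
R_total = 0.09826 K/W
Q = ΔT/R_total = 135/0.09826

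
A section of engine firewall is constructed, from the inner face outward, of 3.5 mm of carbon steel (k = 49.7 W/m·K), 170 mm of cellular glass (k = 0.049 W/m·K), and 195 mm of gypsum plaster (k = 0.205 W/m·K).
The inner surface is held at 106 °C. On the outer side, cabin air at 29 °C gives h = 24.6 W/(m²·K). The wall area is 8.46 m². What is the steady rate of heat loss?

Q ≈ 146 W

Using the resistance-network approach (series):
R_carbon steel = L/(kA) = 0.0035/(49.7×8.46) = 8.324×10^-6 K/W
R_cellular glass = L/(kA) = 0.17/(0.049×8.46) = 0.4101 K/W
R_gypsum plaster = L/(kA) = 0.195/(0.205×8.46) = 0.1124 K/W
R_outer film = 1/(h_o·A) = 1/(24.6×8.46) = 0.004805 K/W
R_total = 0.5273 K/W
Q = ΔT / R_total = 77 / 0.5273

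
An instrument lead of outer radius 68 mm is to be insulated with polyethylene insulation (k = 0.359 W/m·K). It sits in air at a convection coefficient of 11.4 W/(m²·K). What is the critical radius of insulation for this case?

r_cr ≈ 31.5 mm

For a cylinder r_cr = k/h = 0.359/11.4
r_cr = 31.5 mm; since the bare radius (68 mm) is above r_cr, any added insulation will reduce heat loss.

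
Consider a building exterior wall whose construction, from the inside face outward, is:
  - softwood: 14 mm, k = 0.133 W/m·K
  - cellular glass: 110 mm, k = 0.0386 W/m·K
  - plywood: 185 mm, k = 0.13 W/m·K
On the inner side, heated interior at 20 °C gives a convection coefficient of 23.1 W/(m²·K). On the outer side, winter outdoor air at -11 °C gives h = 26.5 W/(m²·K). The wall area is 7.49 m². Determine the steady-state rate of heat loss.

Q ≈ 52.1 W

Series thermal resistances:
R_inner film = 1/(h_i·A) = 1/(23.1×7.49) = 0.00578 K/W
R_softwood = L/(kA) = 0.014/(0.133×7.49) = 0.01405 K/W
R_cellular glass = L/(kA) = 0.11/(0.0386×7.49) = 0.3805 K/W
R_plywood = L/(kA) = 0.185/(0.13×7.49) = 0.19 K/W
R_outer film = 1/(h_o·A) = 1/(26.5×7.49) = 0.005038 K/W
R_total = 0.5953 K/W
Q = ΔT / R_total = 31 / 0.5953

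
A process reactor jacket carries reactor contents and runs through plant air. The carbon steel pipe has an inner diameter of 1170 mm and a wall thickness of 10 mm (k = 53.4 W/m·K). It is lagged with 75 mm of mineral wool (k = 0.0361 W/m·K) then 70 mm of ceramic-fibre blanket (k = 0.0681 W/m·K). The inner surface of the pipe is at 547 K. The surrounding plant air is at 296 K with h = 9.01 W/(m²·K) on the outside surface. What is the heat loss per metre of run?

q′ ≈ 322 W/m

Radial resistances (cylindrical: R_cond = ln(r_o/r_i)/(2πkL), R_conv = 1/(h·2πrL)):
R_carbon steel pipe wall = ln(595/585)/(2π×53.4×1) = 5.052×10^-5 K/W
R_mineral wool = ln(670/595)/(2π×0.0361×1) = 0.5234 K/W
R_ceramic-fibre blanket = ln(740/670)/(2π×0.0681×1) = 0.2322 K/W
R_outer film = 1/(h_o·2πr_oL) = 1/(9.01×2π×0.74×1) = 0.02387 K/W
R_total = 0.7795 K/W
Q = ΔT/R_total = 251/0.7795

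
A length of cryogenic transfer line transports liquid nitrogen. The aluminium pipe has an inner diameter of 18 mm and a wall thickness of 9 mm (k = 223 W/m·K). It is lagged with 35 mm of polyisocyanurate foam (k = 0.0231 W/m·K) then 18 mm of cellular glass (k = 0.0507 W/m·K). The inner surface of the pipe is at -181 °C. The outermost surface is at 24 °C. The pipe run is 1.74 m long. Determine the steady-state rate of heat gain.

Q ≈ 42.7 W

For a radial system each layer contributes R = ln(r_out/r_in)/(2πkL); films add R = 1/(hA).
R_aluminium pipe wall = ln(18/9)/(2π×223×1.74) = 2.843×10^-4 K/W
R_polyisocyanurate foam = ln(53/18)/(2π×0.0231×1.74) = 4.276 K/W
R_cellular glass = ln(71/53)/(2π×0.0507×1.74) = 0.5275 K/W
R_total = 4.804 K/W
Q = ΔT/R_total = 205/4.804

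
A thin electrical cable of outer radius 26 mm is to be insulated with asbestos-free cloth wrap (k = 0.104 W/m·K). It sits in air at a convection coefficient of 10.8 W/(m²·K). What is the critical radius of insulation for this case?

For a cylinder r_cr = k/h = 0.104/10.8
r_cr = 9.63 mm; since the bare radius (26 mm) is above r_cr, any added insulation will reduce heat loss.

r_cr ≈ 9.63 mm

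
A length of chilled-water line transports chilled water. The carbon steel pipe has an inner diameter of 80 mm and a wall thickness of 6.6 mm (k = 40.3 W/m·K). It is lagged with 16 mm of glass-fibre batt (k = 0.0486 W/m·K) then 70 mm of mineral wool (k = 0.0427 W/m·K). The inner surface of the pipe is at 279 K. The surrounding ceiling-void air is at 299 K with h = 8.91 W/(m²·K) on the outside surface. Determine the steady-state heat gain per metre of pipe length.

q′ ≈ 5.13 W/m

Treating each annulus and film as a series resistance:
R_carbon steel pipe wall = ln(46.6/40)/(2π×40.3×1) = 6.031×10^-4 K/W
R_glass-fibre batt = ln(62.6/46.6)/(2π×0.0486×1) = 0.9666 K/W
R_mineral wool = ln(132.6/62.6)/(2π×0.0427×1) = 2.798 K/W
R_outer film = 1/(h_o·2πr_oL) = 1/(8.91×2π×0.1326×1) = 0.1347 K/W
R_total = 3.9 K/W
Q = ΔT/R_total = 20/3.9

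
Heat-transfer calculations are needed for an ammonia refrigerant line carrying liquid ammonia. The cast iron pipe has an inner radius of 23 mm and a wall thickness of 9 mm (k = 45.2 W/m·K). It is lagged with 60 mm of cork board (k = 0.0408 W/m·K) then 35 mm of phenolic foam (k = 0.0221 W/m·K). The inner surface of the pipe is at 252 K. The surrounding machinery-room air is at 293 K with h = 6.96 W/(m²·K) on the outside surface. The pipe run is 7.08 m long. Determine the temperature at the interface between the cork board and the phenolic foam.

T ≈ 278 K

Cylindrical conduction, so R = ln(r₂/r₁)/(2πkL) per layer, in series:
R_cast iron pipe wall = ln(32/23)/(2π×45.2×7.08) = 1.642×10^-4 K/W
R_cork board = ln(92/32)/(2π×0.0408×7.08) = 0.5819 K/W
R_phenolic foam = ln(127/92)/(2π×0.0221×7.08) = 0.3279 K/W
R_outer film = 1/(h_o·2πr_oL) = 1/(6.96×2π×0.127×7.08) = 0.02543 K/W
R_total = 0.9354 K/W
Q = ΔT/R_total = 41/0.9354
Q = 43.8 W
T_interface = T_inner + Q·ΣR(inner→interface) = 252 + 43.8×0.582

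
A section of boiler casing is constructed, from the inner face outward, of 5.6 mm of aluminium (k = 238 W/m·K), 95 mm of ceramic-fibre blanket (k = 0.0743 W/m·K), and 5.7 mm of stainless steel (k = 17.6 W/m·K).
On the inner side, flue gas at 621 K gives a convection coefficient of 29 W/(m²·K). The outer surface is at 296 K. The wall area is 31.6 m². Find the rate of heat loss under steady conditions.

Q ≈ 7820 W

Treating each layer as a thermal resistance in series:
R_inner film = 1/(h_i·A) = 1/(29×31.6) = 0.001091 K/W
R_aluminium = L/(kA) = 0.0056/(238×31.6) = 7.446×10^-7 K/W
R_ceramic-fibre blanket = L/(kA) = 0.095/(0.0743×31.6) = 0.04046 K/W
R_stainless steel = L/(kA) = 0.0057/(17.6×31.6) = 1.025×10^-5 K/W
R_total = 0.04156 K/W
Q = ΔT / R_total = 325 / 0.04156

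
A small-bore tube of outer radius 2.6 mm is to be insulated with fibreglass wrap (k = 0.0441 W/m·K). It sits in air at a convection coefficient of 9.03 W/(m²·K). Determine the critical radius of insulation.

r_cr ≈ 4.88 mm

For a cylinder r_cr = k/h = 0.0441/9.03
r_cr = 4.88 mm; since the bare radius (2.6 mm) is below r_cr, adding a thin layer of insulation will *increase* heat loss.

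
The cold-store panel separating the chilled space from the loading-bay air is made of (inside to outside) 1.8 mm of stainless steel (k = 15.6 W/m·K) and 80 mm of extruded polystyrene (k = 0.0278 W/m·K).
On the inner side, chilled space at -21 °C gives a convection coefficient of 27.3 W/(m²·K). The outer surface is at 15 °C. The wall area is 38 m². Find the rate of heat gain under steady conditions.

Thermal resistances in series:
R_inner film = 1/(h_i·A) = 1/(27.3×38) = 9.639×10^-4 K/W
R_stainless steel = L/(kA) = 0.0018/(15.6×38) = 3.036×10^-6 K/W
R_extruded polystyrene = L/(kA) = 0.08/(0.0278×38) = 0.07573 K/W
R_total = 0.0767 K/W
Q = ΔT / R_total = 36 / 0.0767

Q ≈ 469 W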